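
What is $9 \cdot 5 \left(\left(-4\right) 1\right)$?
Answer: $-180$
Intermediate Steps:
$9 \cdot 5 \left(\left(-4\right) 1\right) = 45 \left(-4\right) = -180$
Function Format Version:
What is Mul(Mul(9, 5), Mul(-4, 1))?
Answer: -180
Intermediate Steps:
Mul(Mul(9, 5), Mul(-4, 1)) = Mul(45, -4) = -180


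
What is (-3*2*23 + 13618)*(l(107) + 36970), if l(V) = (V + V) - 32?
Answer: 500808960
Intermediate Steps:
l(V) = -32 + 2*V (l(V) = 2*V - 32 = -32 + 2*V)
(-3*2*23 + 13618)*(l(107) + 36970) = (-3*2*23 + 13618)*((-32 + 2*107) + 36970) = (-6*23 + 13618)*((-32 + 214) + 36970) = (-138 + 13618)*(182 + 36970) = 13480*37152 = 500808960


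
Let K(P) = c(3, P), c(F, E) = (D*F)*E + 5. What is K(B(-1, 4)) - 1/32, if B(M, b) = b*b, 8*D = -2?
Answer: -225/32 ≈ -7.0313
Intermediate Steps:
D = -¼ (D = (⅛)*(-2) = -¼ ≈ -0.25000)
B(M, b) = b²
c(F, E) = 5 - E*F/4 (c(F, E) = (-F/4)*E + 5 = -E*F/4 + 5 = 5 - E*F/4)
K(P) = 5 - 3*P/4 (K(P) = 5 - ¼*P*3 = 5 - 3*P/4)
K(B(-1, 4)) - 1/32 = (5 - ¾*4²) - 1/32 = (5 - ¾*16) - 1*1/32 = (5 - 12) - 1/32 = -7 - 1/32 = -225/32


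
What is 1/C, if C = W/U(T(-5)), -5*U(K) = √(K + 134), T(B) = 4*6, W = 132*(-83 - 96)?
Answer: √158/118140 ≈ 0.00010640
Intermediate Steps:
W = -23628 (W = 132*(-179) = -23628)
T(B) = 24
U(K) = -√(134 + K)/5 (U(K) = -√(K + 134)/5 = -√(134 + K)/5)
C = 59070*√158/79 (C = -23628*(-5/√(134 + 24)) = -23628*(-5*√158/158) = -(-59070)*√158/79 = 59070*√158/79 ≈ 9398.7)
1/C = 1/(59070*√158/79) = √158/118140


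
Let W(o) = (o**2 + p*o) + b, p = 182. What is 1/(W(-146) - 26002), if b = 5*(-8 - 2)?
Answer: -1/31308 ≈ -3.1941e-5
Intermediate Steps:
b = -50 (b = 5*(-10) = -50)
W(o) = -50 + o**2 + 182*o (W(o) = (o**2 + 182*o) - 50 = -50 + o**2 + 182*o)
1/(W(-146) - 26002) = 1/((-50 + (-146)**2 + 182*(-146)) - 26002) = 1/((-50 + 21316 - 26572) - 26002) = 1/(-5306 - 26002) = 1/(-31308) = -1/31308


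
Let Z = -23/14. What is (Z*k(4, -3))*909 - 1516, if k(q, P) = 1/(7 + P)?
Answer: -105803/56 ≈ -1889.3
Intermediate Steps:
Z = -23/14 (Z = -23*1/14 = -23/14 ≈ -1.6429)
(Z*k(4, -3))*909 - 1516 = -23/(14*(7 - 3))*909 - 1516 = -23/14/4*909 - 1516 = -23/14*1/4*909 - 1516 = -23/56*909 - 1516 = -20907/56 - 1516 = -105803/56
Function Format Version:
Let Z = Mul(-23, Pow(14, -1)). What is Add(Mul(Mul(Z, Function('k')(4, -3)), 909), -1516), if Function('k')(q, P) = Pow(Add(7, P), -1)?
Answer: Rational(-105803, 56) ≈ -1889.3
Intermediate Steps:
Z = Rational(-23, 14) (Z = Mul(-23, Rational(1, 14)) = Rational(-23, 14) ≈ -1.6429)
Add(Mul(Mul(Z, Function('k')(4, -3)), 909), -1516) = Add(Mul(Mul(Rational(-23, 14), Pow(Add(7, -3), -1)), 909), -1516) = Add(Mul(Mul(Rational(-23, 14), Pow(4, -1)), 909), -1516) = Add(Mul(Mul(Rational(-23, 14), Rational(1, 4)), 909), -1516) = Add(Mul(Rational(-23, 56), 909), -1516) = Add(Rational(-20907, 56), -1516) = Rational(-105803, 56)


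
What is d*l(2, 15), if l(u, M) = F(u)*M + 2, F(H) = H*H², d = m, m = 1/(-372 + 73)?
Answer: -122/299 ≈ -0.40803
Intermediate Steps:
m = -1/299 (m = 1/(-299) = -1/299 ≈ -0.0033445)
d = -1/299 ≈ -0.0033445
F(H) = H³
l(u, M) = 2 + M*u³ (l(u, M) = u³*M + 2 = M*u³ + 2 = 2 + M*u³)
d*l(2, 15) = -(2 + 15*2³)/299 = -(2 + 15*8)/299 = -(2 + 120)/299 = -1/299*122 = -122/299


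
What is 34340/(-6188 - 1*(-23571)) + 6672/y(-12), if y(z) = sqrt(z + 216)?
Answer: 34340/17383 + 1112*sqrt(51)/17 ≈ 469.11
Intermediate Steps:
y(z) = sqrt(216 + z)
34340/(-6188 - 1*(-23571)) + 6672/y(-12) = 34340/(-6188 - 1*(-23571)) + 6672/(sqrt(216 - 12)) = 34340/(-6188 + 23571) + 6672/(sqrt(204)) = 34340/17383 + 6672/((2*sqrt(51))) = 34340*(1/17383) + 6672*(sqrt(51)/102) = 34340/17383 + 1112*sqrt(51)/17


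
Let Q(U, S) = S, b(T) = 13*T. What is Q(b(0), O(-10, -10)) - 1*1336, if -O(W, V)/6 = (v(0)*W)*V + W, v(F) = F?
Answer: -1276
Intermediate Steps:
O(W, V) = -6*W (O(W, V) = -6*((0*W)*V + W) = -6*(0*V + W) = -6*(0 + W) = -6*W)
Q(b(0), O(-10, -10)) - 1*1336 = -6*(-10) - 1*1336 = 60 - 1336 = -1276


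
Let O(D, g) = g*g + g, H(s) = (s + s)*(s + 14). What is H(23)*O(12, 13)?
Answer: 309764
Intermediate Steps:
H(s) = 2*s*(14 + s) (H(s) = (2*s)*(14 + s) = 2*s*(14 + s))
O(D, g) = g + g² (O(D, g) = g² + g = g + g²)
H(23)*O(12, 13) = (2*23*(14 + 23))*(13*(1 + 13)) = (2*23*37)*(13*14) = 1702*182 = 309764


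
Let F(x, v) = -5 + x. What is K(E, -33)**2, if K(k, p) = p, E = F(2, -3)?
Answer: 1089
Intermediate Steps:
E = -3 (E = -5 + 2 = -3)
K(E, -33)**2 = (-33)**2 = 1089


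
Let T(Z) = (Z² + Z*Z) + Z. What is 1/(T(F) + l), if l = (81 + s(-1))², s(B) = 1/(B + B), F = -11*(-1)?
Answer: 4/26933 ≈ 0.00014852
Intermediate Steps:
F = 11
s(B) = 1/(2*B)
T(Z) = Z + 2*Z² (T(Z) = (Z² + Z²) + Z = 2*Z² + Z = Z + 2*Z²)
l = 25921/4 (l = (81 + (½)/(-1))² = (81 + (½)*(-1))² = (81 - ½)² = (161/2)² = 25921/4 ≈ 6480.3)
1/(T(F) + l) = 1/(11*(1 + 2*11) + 25921/4) = 1/(11*(1 + 22) + 25921/4) = 1/(11*23 + 25921/4) = 1/(253 + 25921/4) = 1/(26933/4) = 4/26933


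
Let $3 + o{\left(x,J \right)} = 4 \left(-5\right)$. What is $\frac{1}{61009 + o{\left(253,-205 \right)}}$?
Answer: $\frac{1}{60986} \approx 1.6397 \cdot 10^{-5}$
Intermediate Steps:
$o{\left(x,J \right)} = -23$ ($o{\left(x,J \right)} = -3 + 4 \left(-5\right) = -3 - 20 = -23$)
$\frac{1}{61009 + o{\left(253,-205 \right)}} = \frac{1}{61009 - 23} = \frac{1}{60986}$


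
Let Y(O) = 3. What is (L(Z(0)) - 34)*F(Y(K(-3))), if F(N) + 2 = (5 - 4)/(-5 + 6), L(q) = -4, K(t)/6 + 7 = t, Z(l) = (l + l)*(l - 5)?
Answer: 38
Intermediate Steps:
Z(l) = 2*l*(-5 + l) (Z(l) = (2*l)*(-5 + l) = 2*l*(-5 + l))
K(t) = -42 + 6*t
F(N) = -1 (F(N) = -2 + (5 - 4)/(-5 + 6) = -2 + 1/1 = -2 + 1*1 = -2 + 1 = -1)
(L(Z(0)) - 34)*F(Y(K(-3))) = (-4 - 34)*(-1) = -38*(-1) = 38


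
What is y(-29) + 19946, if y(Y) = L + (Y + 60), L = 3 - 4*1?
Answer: 19976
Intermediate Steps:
L = -1 (L = 3 - 4 = -1)
y(Y) = 59 + Y (y(Y) = -1 + (Y + 60) = -1 + (60 + Y) = 59 + Y)
y(-29) + 19946 = (59 - 29) + 19946 = 30 + 19946 = 19976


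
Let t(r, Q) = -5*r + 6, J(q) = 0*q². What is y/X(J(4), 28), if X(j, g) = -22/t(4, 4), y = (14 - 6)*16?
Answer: 896/11 ≈ 81.455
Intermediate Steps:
y = 128 (y = 8*16 = 128)
J(q) = 0
t(r, Q) = 6 - 5*r
X(j, g) = 11/7 (X(j, g) = -22/(6 - 5*4) = -22/(6 - 20) = -22/(-14) = -22*(-1/14) = 11/7)
y/X(J(4), 28) = 128/(11/7) = 128*(7/11) = 896/11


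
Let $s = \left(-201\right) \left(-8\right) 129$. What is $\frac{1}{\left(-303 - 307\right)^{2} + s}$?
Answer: $\frac{1}{579532} \approx 1.7255 \cdot 10^{-6}$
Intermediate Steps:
$s = 207432$ ($s = 1608 \cdot 129 = 207432$)
$\frac{1}{\left(-303 - 307\right)^{2} + s} = \frac{1}{\left(-303 - 307\right)^{2} + 207432} = \frac{1}{\left(-610\right)^{2} + 207432} = \frac{1}{372100 + 207432} = \frac{1}{579532}$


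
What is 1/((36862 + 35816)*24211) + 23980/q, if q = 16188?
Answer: 16508363563/11144178034 ≈ 1.4813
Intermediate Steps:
1/((36862 + 35816)*24211) + 23980/q = 1/((36862 + 35816)*24211) + 23980/16188 = (1/24211)/72678 + 23980*(1/16188) = (1/72678)*(1/24211) + 5995/4047 = 1/1759607058 + 5995/4047 = 16508363563/11144178034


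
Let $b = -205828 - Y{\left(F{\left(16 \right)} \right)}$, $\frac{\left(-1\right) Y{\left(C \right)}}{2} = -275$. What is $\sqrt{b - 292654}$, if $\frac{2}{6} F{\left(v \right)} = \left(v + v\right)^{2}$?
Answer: $6 i \sqrt{13862} \approx 706.42 i$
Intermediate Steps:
$F{\left(v \right)} = 12 v^{2}$ ($F{\left(v \right)} = 3 \left(v + v\right)^{2} = 3 \left(2 v\right)^{2} = 3 \cdot 4 v^{2} = 12 v^{2}$)
$Y{\left(C \right)} = 550$ ($Y{\left(C \right)} = \left(-2\right) \left(-275\right) = 550$)
$b = -206378$ ($b = -205828 - 550 = -206378$)
$\sqrt{b - 292654} = \sqrt{-206378 - 292654} = \sqrt{-499032} = 6 i \sqrt{13862}$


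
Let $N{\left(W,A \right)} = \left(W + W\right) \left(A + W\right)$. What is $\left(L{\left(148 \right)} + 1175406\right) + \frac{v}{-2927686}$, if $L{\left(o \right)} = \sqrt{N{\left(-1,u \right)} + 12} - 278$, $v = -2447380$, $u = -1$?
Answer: $\frac{1720209975966}{1463843} \approx 1.1751 \cdot 10^{6}$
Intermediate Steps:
$N{\left(W,A \right)} = 2 W \left(A + W\right)$
$L{\left(o \right)} = -274$ ($L{\left(o \right)} = \sqrt{2 \left(-1\right) \left(-1 - 1\right) + 12} - 278 = \sqrt{2 \left(-1\right) \left(-2\right) + 12} - 278 = \sqrt{4 + 12} - 278 = \sqrt{16} - 278 = 4 - 278 = -274$)
$\left(L{\left(148 \right)} + 1175406\right) + \frac{v}{-2927686} = \left(-274 + 1175406\right) - \frac{2447380}{-2927686} = 1175132 - - \frac{1223690}{1463843} = 1175132 + \frac{1223690}{1463843} = \frac{1720209975966}{1463843}$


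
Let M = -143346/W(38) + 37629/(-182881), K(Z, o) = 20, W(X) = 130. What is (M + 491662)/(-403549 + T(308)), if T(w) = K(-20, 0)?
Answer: -833058058376/685265165455 ≈ -1.2157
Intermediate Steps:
T(w) = 20
M = -13110075798/11887265 (M = -143346/130 + 37629/(-182881) = -143346*1/130 + 37629*(-1/182881) = -71673/65 - 37629/182881 = -13110075798/11887265 ≈ -1102.9)
(M + 491662)/(-403549 + T(308)) = (-13110075798/11887265 + 491662)/(-403549 + 20) = (5831406408632/11887265)/(-403529) = (5831406408632/11887265)*(-1/403529) = -833058058376/685265165455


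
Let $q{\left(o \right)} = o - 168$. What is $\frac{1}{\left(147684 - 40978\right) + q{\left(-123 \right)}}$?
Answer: $\frac{1}{106415} \approx 9.3972 \cdot 10^{-6}$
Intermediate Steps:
$q{\left(o \right)} = -168 + o$
$\frac{1}{\left(147684 - 40978\right) + q{\left(-123 \right)}} = \frac{1}{\left(147684 - 40978\right) - 291} = \frac{1}{106706 - 291} = \frac{1}{106415}$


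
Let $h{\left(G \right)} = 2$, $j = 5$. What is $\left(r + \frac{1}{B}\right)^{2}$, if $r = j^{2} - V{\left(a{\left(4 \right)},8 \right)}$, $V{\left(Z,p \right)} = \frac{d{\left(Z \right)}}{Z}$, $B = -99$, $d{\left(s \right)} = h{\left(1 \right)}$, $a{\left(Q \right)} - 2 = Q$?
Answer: $\frac{5958481}{9801} \approx 607.95$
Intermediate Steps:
$a{\left(Q \right)} = 2 + Q$
$d{\left(s \right)} = 2$
$V{\left(Z,p \right)} = \frac{2}{Z}$
$r = \frac{74}{3}$ ($r = 5^{2} - \frac{2}{2 + 4} = 25 - \frac{2}{6} = 25 - 2 \cdot \frac{1}{6} = 25 - \frac{1}{3} = \frac{74}{3} \approx 24.667$)
$\left(r + \frac{1}{B}\right)^{2} = \left(\frac{74}{3} + \frac{1}{-99}\right)^{2} = \left(\frac{74}{3} - \frac{1}{99}\right)^{2} = \left(\frac{2441}{99}\right)^{2} = \frac{5958481}{9801}$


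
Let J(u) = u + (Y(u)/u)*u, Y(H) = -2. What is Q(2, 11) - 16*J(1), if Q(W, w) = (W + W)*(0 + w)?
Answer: 60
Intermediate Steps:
Q(W, w) = 2*W*w (Q(W, w) = (2*W)*w = 2*W*w)
J(u) = -2 + u (J(u) = u + (-2/u)*u = u - 2 = -2 + u)
Q(2, 11) - 16*J(1) = 2*2*11 - 16*(-2 + 1) = 44 - 16*(-1) = 44 + 16 = 60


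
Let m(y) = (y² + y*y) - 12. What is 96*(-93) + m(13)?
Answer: -8602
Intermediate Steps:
m(y) = -12 + 2*y² (m(y) = (y² + y²) - 12 = 2*y² - 12 = -12 + 2*y²)
96*(-93) + m(13) = 96*(-93) + (-12 + 2*13²) = -8928 + (-12 + 2*169) = -8928 + (-12 + 338) = -8928 + 326 = -8602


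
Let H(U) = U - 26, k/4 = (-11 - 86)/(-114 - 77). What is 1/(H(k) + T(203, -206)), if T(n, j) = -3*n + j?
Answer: -191/160243 ≈ -0.0011919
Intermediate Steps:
T(n, j) = j - 3*n
k = 388/191 (k = 4*((-11 - 86)/(-114 - 77)) = 4*(-97/(-191)) = 4*(-97*(-1/191)) = 4*(97/191) = 388/191 ≈ 2.0314)
H(U) = -26 + U
1/(H(k) + T(203, -206)) = 1/((-26 + 388/191) + (-206 - 3*203)) = 1/(-4578/191 + (-206 - 609)) = 1/(-4578/191 - 815) = 1/(-160243/191) = -191/160243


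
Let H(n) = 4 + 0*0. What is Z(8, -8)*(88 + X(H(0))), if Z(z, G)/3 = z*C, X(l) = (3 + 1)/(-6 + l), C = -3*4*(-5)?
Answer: 123840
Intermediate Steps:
H(n) = 4 (H(n) = 4 + 0 = 4)
C = 60 (C = -12*(-5) = 60)
X(l) = 4/(-6 + l)
Z(z, G) = 180*z (Z(z, G) = 3*(z*60) = 3*(60*z) = 180*z)
Z(8, -8)*(88 + X(H(0))) = (180*8)*(88 + 4/(-6 + 4)) = 1440*(88 + 4/(-2)) = 1440*(88 + 4*(-1/2)) = 1440*(88 - 2) = 1440*86 = 123840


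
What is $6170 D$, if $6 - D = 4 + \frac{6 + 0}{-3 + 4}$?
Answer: $-24680$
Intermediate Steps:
$D = -4$ ($D = 6 - \left(4 + \frac{6 + 0}{-3 + 4}\right) = 6 - \left(4 + \frac{6}{1}\right) = 6 - \left(4 + 6 \cdot 1\right) = 6 - \left(4 + 6\right) = 6 - 10 = -4$)
$6170 D = 6170 \left(-4\right) = -24680$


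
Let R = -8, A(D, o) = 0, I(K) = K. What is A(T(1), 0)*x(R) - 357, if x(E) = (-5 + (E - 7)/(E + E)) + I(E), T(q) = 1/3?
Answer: -357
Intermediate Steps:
T(q) = ⅓
x(E) = -5 + E + (-7 + E)/(2*E) (x(E) = (-5 + (E - 7)/(E + E)) + E = (-5 + (-7 + E)/((2*E))) + E = (-5 + (-7 + E)*(1/(2*E))) + E = (-5 + (-7 + E)/(2*E)) + E = -5 + E + (-7 + E)/(2*E))
A(T(1), 0)*x(R) - 357 = 0*(-9/2 - 8 - 7/2/(-8)) - 357 = 0*(-9/2 - 8 - 7/2*(-⅛)) - 357 = 0*(-9/2 - 8 + 7/16) - 357 = 0*(-193/16) - 357 = 0 - 357 = -357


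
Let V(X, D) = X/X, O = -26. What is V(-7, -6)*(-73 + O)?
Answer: -99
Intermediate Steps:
V(X, D) = 1
V(-7, -6)*(-73 + O) = 1*(-73 - 26) = 1*(-99) = -99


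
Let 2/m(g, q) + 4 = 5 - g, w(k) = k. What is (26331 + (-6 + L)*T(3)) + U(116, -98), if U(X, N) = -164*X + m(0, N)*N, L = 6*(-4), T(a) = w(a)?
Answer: 7021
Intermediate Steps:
T(a) = a
L = -24
m(g, q) = 2/(1 - g) (m(g, q) = 2/(-4 + (5 - g)) = 2/(1 - g))
U(X, N) = -164*X + 2*N (U(X, N) = -164*X + (-2/(-1 + 0))*N = -164*X + (-2/(-1))*N = -164*X + (-2*(-1))*N = -164*X + 2*N)
(26331 + (-6 + L)*T(3)) + U(116, -98) = (26331 + (-6 - 24)*3) + (-164*116 + 2*(-98)) = (26331 - 30*3) + (-19024 - 196) = (26331 - 90) - 19220 = 26241 - 19220 = 7021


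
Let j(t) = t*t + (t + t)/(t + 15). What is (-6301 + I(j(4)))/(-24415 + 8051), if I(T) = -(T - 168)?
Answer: 116839/310916 ≈ 0.37579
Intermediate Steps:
j(t) = t² + 2*t/(15 + t) (j(t) = t² + (2*t)/(15 + t) = t² + 2*t/(15 + t))
I(T) = 168 - T (I(T) = -(-168 + T) = 168 - T)
(-6301 + I(j(4)))/(-24415 + 8051) = (-6301 + (168 - 4*(2 + 4² + 15*4)/(15 + 4)))/(-24415 + 8051) = (-6301 + (168 - 4*(2 + 16 + 60)/19))/(-16364) = (-6301 + (168 - 4*78/19))*(-1/16364) = (-6301 + (168 - 1*312/19))*(-1/16364) = (-6301 + (168 - 312/19))*(-1/16364) = (-6301 + 2880/19)*(-1/16364) = -116839/19*(-1/16364) = 116839/310916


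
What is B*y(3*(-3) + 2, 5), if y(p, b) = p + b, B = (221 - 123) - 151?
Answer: 106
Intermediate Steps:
B = -53 (B = 98 - 151 = -53)
y(p, b) = b + p
B*y(3*(-3) + 2, 5) = -53*(5 + (3*(-3) + 2)) = -53*(5 + (-9 + 2)) = -53*(5 - 7) = -53*(-2) = 106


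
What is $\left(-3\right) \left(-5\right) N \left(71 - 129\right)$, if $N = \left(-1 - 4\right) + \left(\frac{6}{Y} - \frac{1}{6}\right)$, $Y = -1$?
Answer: $9715$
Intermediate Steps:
$N = - \frac{67}{6}$ ($N = \left(-1 - 4\right) + \left(\frac{6}{-1} - \frac{1}{6}\right) = -5 + \left(6 \left(-1\right) - \frac{1}{6}\right) = -5 - \frac{37}{6} = - \frac{67}{6} \approx -11.167$)
$\left(-3\right) \left(-5\right) N \left(71 - 129\right) = \left(-3\right) \left(-5\right) \left(- \frac{67}{6}\right) \left(71 - 129\right) = 15 \left(- \frac{67}{6}\right) \left(-58\right) = \left(- \frac{335}{2}\right) \left(-58\right) = 9715$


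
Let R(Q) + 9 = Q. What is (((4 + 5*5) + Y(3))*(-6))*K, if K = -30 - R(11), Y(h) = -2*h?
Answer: 4416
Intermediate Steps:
R(Q) = -9 + Q
K = -32 (K = -30 - (-9 + 11) = -30 - 1*2 = -30 - 2 = -32)
(((4 + 5*5) + Y(3))*(-6))*K = (((4 + 5*5) - 2*3)*(-6))*(-32) = (((4 + 25) - 6)*(-6))*(-32) = ((29 - 6)*(-6))*(-32) = (23*(-6))*(-32) = -138*(-32) = 4416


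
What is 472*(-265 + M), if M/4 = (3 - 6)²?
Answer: -108088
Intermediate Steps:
M = 36 (M = 4*(3 - 6)² = 4*(-3)² = 4*9 = 36)
472*(-265 + M) = 472*(-265 + 36) = 472*(-229) = -108088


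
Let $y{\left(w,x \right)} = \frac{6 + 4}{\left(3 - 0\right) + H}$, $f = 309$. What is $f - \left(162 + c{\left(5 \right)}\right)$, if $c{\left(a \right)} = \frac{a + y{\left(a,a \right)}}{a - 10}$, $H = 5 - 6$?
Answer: $149$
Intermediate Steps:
$H = -1$ ($H = 5 - 6 = -1$)
$y{\left(w,x \right)} = 5$ ($y{\left(w,x \right)} = \frac{6 + 4}{\left(3 - 0\right) - 1} = \frac{10}{\left(3 + 0\right) - 1} = \frac{10}{3 - 1} = \frac{10}{2} = 10 \cdot \frac{1}{2} = 5$)
$c{\left(a \right)} = \frac{5 + a}{-10 + a}$ ($c{\left(a \right)} = \frac{a + 5}{a - 10} = \frac{5 + a}{-10 + a}$)
$f - \left(162 + c{\left(5 \right)}\right) = 309 - \left(162 + \frac{5 + 5}{-10 + 5}\right) = 309 - \left(162 + \frac{1}{-5} \cdot 10\right) = 309 - \left(162 - 2\right) = 309 - 160 = 149$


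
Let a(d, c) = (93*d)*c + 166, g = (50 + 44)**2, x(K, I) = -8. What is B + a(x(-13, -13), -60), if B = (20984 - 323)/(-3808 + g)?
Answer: 75101743/1676 ≈ 44810.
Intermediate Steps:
g = 8836 (g = 94**2 = 8836)
a(d, c) = 166 + 93*c*d (a(d, c) = 93*c*d + 166 = 166 + 93*c*d)
B = 6887/1676 (B = (20984 - 323)/(-3808 + 8836) = 20661/5028 = 20661*(1/5028) = 6887/1676 ≈ 4.1092)
B + a(x(-13, -13), -60) = 6887/1676 + (166 + 93*(-60)*(-8)) = 6887/1676 + (166 + 44640) = 6887/1676 + 44806 = 75101743/1676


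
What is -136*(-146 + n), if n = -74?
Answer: 29920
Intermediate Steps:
-136*(-146 + n) = -136*(-146 - 74) = -136*(-220) = 29920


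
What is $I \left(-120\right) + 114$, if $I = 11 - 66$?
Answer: $6714$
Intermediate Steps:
$I = -55$ ($I = 11 - 66 = -55$)
$I \left(-120\right) + 114 = \left(-55\right) \left(-120\right) + 114 = 6600 + 114 = 6714$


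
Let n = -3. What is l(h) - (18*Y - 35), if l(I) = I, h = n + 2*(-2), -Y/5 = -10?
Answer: -872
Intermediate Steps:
Y = 50 (Y = -5*(-10) = 50)
h = -7 (h = -3 + 2*(-2) = -3 - 4 = -7)
l(h) - (18*Y - 35) = -7 - (18*50 - 35) = -7 - (900 - 35) = -7 - 1*865 = -7 - 865 = -872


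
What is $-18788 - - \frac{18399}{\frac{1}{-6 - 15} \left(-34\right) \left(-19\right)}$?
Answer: $- \frac{12523427}{646} \approx -19386.0$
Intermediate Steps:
$-18788 - - \frac{18399}{\frac{1}{-6 - 15} \left(-34\right) \left(-19\right)} = -18788 - - \frac{18399}{\frac{1}{-21} \left(-34\right) \left(-19\right)} = -18788 - - \frac{18399}{\left(- \frac{1}{21}\right) \left(-34\right) \left(-19\right)} = -18788 - - \frac{18399}{\frac{34}{21} \left(-19\right)} = -18788 - - \frac{18399}{- \frac{646}{21}} = -18788 - \left(-18399\right) \left(- \frac{21}{646}\right) = -18788 - \frac{386379}{646} = - \frac{12523427}{646}$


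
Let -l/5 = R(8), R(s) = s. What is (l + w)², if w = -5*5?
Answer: 4225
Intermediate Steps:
w = -25
l = -40 (l = -5*8 = -40)
(l + w)² = (-40 - 25)² = (-65)² = 4225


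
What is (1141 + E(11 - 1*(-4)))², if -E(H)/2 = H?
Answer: 1234321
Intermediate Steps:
E(H) = -2*H
(1141 + E(11 - 1*(-4)))² = (1141 - 2*(11 - 1*(-4)))² = (1141 - 2*(11 + 4))² = (1141 - 2*15)² = (1141 - 30)² = 1111² = 1234321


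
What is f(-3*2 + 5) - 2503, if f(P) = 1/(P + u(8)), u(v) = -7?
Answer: -20025/8 ≈ -2503.1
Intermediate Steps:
f(P) = 1/(-7 + P) (f(P) = 1/(P - 7) = 1/(-7 + P))
f(-3*2 + 5) - 2503 = 1/(-7 + (-3*2 + 5)) - 2503 = 1/(-7 + (-6 + 5)) - 2503 = 1/(-7 - 1) - 2503 = 1/(-8) - 2503 = -⅛ - 2503 = -20025/8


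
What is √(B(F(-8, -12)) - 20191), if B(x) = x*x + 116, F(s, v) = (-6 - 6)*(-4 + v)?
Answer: √16789 ≈ 129.57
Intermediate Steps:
F(s, v) = 48 - 12*v (F(s, v) = -12*(-4 + v) = 48 - 12*v)
B(x) = 116 + x² (B(x) = x² + 116 = 116 + x²)
√(B(F(-8, -12)) - 20191) = √((116 + (48 - 12*(-12))²) - 20191) = √((116 + (48 + 144)²) - 20191) = √((116 + 192²) - 20191) = √((116 + 36864) - 20191) = √(36980 - 20191) = √16789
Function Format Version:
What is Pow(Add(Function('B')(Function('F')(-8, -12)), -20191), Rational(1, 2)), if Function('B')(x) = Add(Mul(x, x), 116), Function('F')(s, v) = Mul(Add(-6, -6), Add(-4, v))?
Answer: Pow(16789, Rational(1, 2)) ≈ 129.57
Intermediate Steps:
Function('F')(s, v) = Add(48, Mul(-12, v)) (Function('F')(s, v) = Mul(-12, Add(-4, v)) = Add(48, Mul(-12, v)))
Function('B')(x) = Add(116, Pow(x, 2)) (Function('B')(x) = Add(Pow(x, 2), 116) = Add(116, Pow(x, 2)))
Pow(Add(Function('B')(Function('F')(-8, -12)), -20191), Rational(1, 2)) = Pow(Add(Add(116, Pow(Add(48, Mul(-12, -12)), 2)), -20191), Rational(1, 2)) = Pow(Add(Add(116, Pow(Add(48, 144), 2)), -20191), Rational(1, 2)) = Pow(Add(Add(116, Pow(192, 2)), -20191), Rational(1, 2)) = Pow(Add(Add(116, 36864), -20191), Rational(1, 2)) = Pow(Add(36980, -20191), Rational(1, 2)) = Pow(16789, Rational(1, 2))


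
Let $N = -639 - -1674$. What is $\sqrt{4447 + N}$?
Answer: $\sqrt{5482} \approx 74.041$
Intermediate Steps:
$N = 1035$ ($N = -639 + 1674 = 1035$)
$\sqrt{4447 + N} = \sqrt{4447 + 1035} = \sqrt{5482}$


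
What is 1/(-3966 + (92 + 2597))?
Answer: -1/1277 ≈ -0.00078308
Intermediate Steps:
1/(-3966 + (92 + 2597)) = 1/(-3966 + 2689) = 1/(-1277) = -1/1277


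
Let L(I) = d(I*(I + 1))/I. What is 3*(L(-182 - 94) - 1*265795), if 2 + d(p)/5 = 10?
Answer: -18339865/23 ≈ -7.9739e+5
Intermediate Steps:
d(p) = 40 (d(p) = -10 + 5*10 = -10 + 50 = 40)
L(I) = 40/I
3*(L(-182 - 94) - 1*265795) = 3*(40/(-182 - 94) - 1*265795) = 3*(40/(-276) - 265795) = 3*(40*(-1/276) - 265795) = 3*(-10/69 - 265795) = 3*(-18339865/69) = -18339865/23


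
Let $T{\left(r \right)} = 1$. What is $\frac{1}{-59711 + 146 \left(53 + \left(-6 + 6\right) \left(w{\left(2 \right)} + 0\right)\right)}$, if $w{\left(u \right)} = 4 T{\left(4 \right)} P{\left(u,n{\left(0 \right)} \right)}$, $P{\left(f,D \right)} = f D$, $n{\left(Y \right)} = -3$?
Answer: $- \frac{1}{51973} \approx -1.9241 \cdot 10^{-5}$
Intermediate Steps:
$P{\left(f,D \right)} = D f$
$w{\left(u \right)} = - 12 u$ ($w{\left(u \right)} = 4 \cdot 1 \left(- 3 u\right) = 4 \left(- 3 u\right) = - 12 u$)
$\frac{1}{-59711 + 146 \left(53 + \left(-6 + 6\right) \left(w{\left(2 \right)} + 0\right)\right)} = \frac{1}{-59711 + 146 \left(53 + \left(-6 + 6\right) \left(\left(-12\right) 2 + 0\right)\right)} = \frac{1}{-59711 + 146 \left(53 + 0 \left(-24 + 0\right)\right)} = \frac{1}{-59711 + 146 \left(53 + 0 \left(-24\right)\right)} = \frac{1}{-59711 + 146 \left(53 + 0\right)} = \frac{1}{-59711 + 146 \cdot 53} = \frac{1}{-59711 + 7738} = \frac{1}{-51973} = - \frac{1}{51973}$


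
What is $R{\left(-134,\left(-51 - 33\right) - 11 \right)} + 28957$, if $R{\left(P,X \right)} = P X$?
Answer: $41687$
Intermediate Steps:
$R{\left(-134,\left(-51 - 33\right) - 11 \right)} + 28957 = - 134 \left(\left(-51 - 33\right) - 11\right) + 28957 = - 134 \left(-84 - 11\right) + 28957 = \left(-134\right) \left(-95\right) + 28957 = 12730 + 28957 = 41687$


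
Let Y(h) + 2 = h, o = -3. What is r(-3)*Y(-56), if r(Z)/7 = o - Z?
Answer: 0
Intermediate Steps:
Y(h) = -2 + h
r(Z) = -21 - 7*Z (r(Z) = 7*(-3 - Z) = -21 - 7*Z)
r(-3)*Y(-56) = (-21 - 7*(-3))*(-2 - 56) = (-21 + 21)*(-58) = 0*(-58) = 0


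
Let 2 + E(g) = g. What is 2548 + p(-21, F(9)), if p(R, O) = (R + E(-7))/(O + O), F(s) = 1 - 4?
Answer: 2553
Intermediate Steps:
E(g) = -2 + g
F(s) = -3
p(R, O) = (-9 + R)/(2*O) (p(R, O) = (R + (-2 - 7))/(O + O) = (R - 9)/((2*O)) = (-9 + R)*(1/(2*O)) = (-9 + R)/(2*O))
2548 + p(-21, F(9)) = 2548 + (½)*(-9 - 21)/(-3) = 2548 + (½)*(-⅓)*(-30) = 2548 + 5 = 2553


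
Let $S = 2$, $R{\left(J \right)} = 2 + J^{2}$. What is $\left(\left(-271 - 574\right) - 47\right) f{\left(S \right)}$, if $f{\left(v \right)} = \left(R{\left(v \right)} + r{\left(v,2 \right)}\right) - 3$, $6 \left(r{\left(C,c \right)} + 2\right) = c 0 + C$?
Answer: $- \frac{3568}{3} \approx -1189.3$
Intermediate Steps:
$r{\left(C,c \right)} = -2 + \frac{C}{6}$ ($r{\left(C,c \right)} = -2 + \frac{c 0 + C}{6} = -2 + \frac{0 + C}{6} = -2 + \frac{C}{6}$)
$f{\left(v \right)} = -3 + v^{2} + \frac{v}{6}$ ($f{\left(v \right)} = \left(\left(2 + v^{2}\right) + \left(-2 + \frac{v}{6}\right)\right) - 3 = \left(v^{2} + \frac{v}{6}\right) - 3 = -3 + v^{2} + \frac{v}{6}$)
$\left(\left(-271 - 574\right) - 47\right) f{\left(S \right)} = \left(\left(-271 - 574\right) - 47\right) \left(-3 + 2^{2} + \frac{1}{6} \cdot 2\right) = \left(-845 - 47\right) \left(-3 + 4 + \frac{1}{3}\right) = \left(-892\right) \frac{4}{3} = - \frac{3568}{3}$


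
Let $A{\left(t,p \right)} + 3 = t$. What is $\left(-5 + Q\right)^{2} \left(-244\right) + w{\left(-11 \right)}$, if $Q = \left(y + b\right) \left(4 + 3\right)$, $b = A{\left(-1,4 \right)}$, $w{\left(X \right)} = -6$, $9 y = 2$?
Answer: $- \frac{19542202}{81} \approx -2.4126 \cdot 10^{5}$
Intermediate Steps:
$y = \frac{2}{9}$ ($y = \frac{1}{9} \cdot 2 = \frac{2}{9} \approx 0.22222$)
$A{\left(t,p \right)} = -3 + t$
$b = -4$ ($b = -3 - 1 = -4$)
$Q = - \frac{238}{9}$ ($Q = \left(\frac{2}{9} - 4\right) \left(4 + 3\right) = \left(- \frac{34}{9}\right) 7 = - \frac{238}{9} \approx -26.444$)
$\left(-5 + Q\right)^{2} \left(-244\right) + w{\left(-11 \right)} = \left(-5 - \frac{238}{9}\right)^{2} \left(-244\right) - 6 = \left(- \frac{283}{9}\right)^{2} \left(-244\right) - 6 = \frac{80089}{81} \left(-244\right) - 6 = - \frac{19541716}{81} - 6 = - \frac{19542202}{81}$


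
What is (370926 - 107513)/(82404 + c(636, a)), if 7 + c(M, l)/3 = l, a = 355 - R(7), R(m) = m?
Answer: 263413/83427 ≈ 3.1574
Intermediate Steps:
a = 348 (a = 355 - 1*7 = 355 - 7 = 348)
c(M, l) = -21 + 3*l
(370926 - 107513)/(82404 + c(636, a)) = (370926 - 107513)/(82404 + (-21 + 3*348)) = 263413/(82404 + (-21 + 1044)) = 263413/(82404 + 1023) = 263413/83427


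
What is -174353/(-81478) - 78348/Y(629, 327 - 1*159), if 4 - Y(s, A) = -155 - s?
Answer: -1561562045/16051166 ≈ -97.286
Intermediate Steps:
Y(s, A) = 159 + s (Y(s, A) = 4 - (-155 - s) = 4 + (155 + s) = 159 + s)
-174353/(-81478) - 78348/Y(629, 327 - 1*159) = -174353/(-81478) - 78348/(159 + 629) = -174353*(-1/81478) - 78348/788 = 174353/81478 - 78348*1/788 = 174353/81478 - 19587/197 = -1561562045/16051166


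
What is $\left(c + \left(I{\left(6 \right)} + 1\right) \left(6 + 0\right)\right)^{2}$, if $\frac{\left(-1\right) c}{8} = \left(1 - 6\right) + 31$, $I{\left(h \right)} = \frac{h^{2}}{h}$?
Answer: $27556$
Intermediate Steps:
$I{\left(h \right)} = h$
$c = -208$ ($c = - 8 \left(\left(1 - 6\right) + 31\right) = - 8 \left(-5 + 31\right) = \left(-8\right) 26 = -208$)
$\left(c + \left(I{\left(6 \right)} + 1\right) \left(6 + 0\right)\right)^{2} = \left(-208 + \left(6 + 1\right) \left(6 + 0\right)\right)^{2} = \left(-208 + 7 \cdot 6\right)^{2} = \left(-208 + 42\right)^{2} = \left(-166\right)^{2} = 27556$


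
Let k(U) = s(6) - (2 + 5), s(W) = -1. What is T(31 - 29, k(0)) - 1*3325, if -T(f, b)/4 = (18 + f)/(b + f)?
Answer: -9935/3 ≈ -3311.7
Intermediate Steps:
k(U) = -8 (k(U) = -1 - (2 + 5) = -1 - 1*7 = -1 - 7 = -8)
T(f, b) = -4*(18 + f)/(b + f)
T(31 - 29, k(0)) - 1*3325 = 4*(-18 - (31 - 29))/(-8 + (31 - 29)) - 1*3325 = 4*(-18 - 1*2)/(-8 + 2) - 3325 = 4*(-18 - 2)/(-6) - 3325 = 4*(-⅙)*(-20) - 3325 = 40/3 - 3325 = -9935/3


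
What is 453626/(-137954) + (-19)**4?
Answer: 8988924804/68977 ≈ 1.3032e+5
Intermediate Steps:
453626/(-137954) + (-19)**4 = 453626*(-1/137954) + 130321 = -226813/68977 + 130321 = 8988924804/68977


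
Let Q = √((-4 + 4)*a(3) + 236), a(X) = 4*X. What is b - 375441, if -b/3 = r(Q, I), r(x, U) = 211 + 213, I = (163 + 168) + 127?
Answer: -376713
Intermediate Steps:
I = 458 (I = 331 + 127 = 458)
Q = 2*√59 (Q = √((-4 + 4)*(4*3) + 236) = √(0*12 + 236) = √(0 + 236) = √236 = 2*√59 ≈ 15.362)
r(x, U) = 424
b = -1272 (b = -3*424 = -1272)
b - 375441 = -1272 - 375441 = -376713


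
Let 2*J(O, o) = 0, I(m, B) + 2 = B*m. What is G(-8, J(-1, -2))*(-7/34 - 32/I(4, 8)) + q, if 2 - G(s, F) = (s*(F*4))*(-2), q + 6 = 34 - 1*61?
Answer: -9064/255 ≈ -35.545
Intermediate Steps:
q = -33 (q = -6 + (34 - 1*61) = -6 + (34 - 61) = -6 - 27 = -33)
I(m, B) = -2 + B*m
J(O, o) = 0 (J(O, o) = (½)*0 = 0)
G(s, F) = 2 + 8*F*s (G(s, F) = 2 - s*(F*4)*(-2) = 2 - s*(4*F)*(-2) = 2 - 4*F*s*(-2) = 2 - (-8)*F*s = 2 + 8*F*s)
G(-8, J(-1, -2))*(-7/34 - 32/I(4, 8)) + q = (2 + 8*0*(-8))*(-7/34 - 32/(-2 + 8*4)) - 33 = (2 + 0)*(-7*1/34 - 32/(-2 + 32)) - 33 = 2*(-7/34 - 32/30) - 33 = 2*(-7/34 - 32*1/30) - 33 = 2*(-7/34 - 16/15) - 33 = 2*(-649/510) - 33 = -649/255 - 33 = -9064/255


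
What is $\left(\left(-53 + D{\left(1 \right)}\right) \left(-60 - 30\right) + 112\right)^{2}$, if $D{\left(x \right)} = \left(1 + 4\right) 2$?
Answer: $15856324$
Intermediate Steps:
$D{\left(x \right)} = 10$ ($D{\left(x \right)} = 5 \cdot 2 = 10$)
$\left(\left(-53 + D{\left(1 \right)}\right) \left(-60 - 30\right) + 112\right)^{2} = \left(\left(-53 + 10\right) \left(-60 - 30\right) + 112\right)^{2} = \left(\left(-43\right) \left(-90\right) + 112\right)^{2} = \left(3870 + 112\right)^{2} = 3982^{2} = 15856324$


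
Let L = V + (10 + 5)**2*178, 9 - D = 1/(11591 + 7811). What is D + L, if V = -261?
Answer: 772160795/19402 ≈ 39798.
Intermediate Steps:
D = 174617/19402 (D = 9 - 1/(11591 + 7811) = 9 - 1/19402 = 174617/19402 ≈ 9.0000)
L = 39789 (L = -261 + (10 + 5)**2*178 = -261 + 15**2*178 = -261 + 225*178 = -261 + 40050 = 39789)
D + L = 174617/19402 + 39789 = 772160795/19402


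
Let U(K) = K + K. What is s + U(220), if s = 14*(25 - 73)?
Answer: -232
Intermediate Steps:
U(K) = 2*K
s = -672 (s = 14*(-48) = -672)
s + U(220) = -672 + 2*220 = -672 + 440 = -232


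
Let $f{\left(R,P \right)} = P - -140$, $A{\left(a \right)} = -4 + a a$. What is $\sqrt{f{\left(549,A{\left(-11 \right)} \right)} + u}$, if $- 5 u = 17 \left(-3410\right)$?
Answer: $\sqrt{11851} \approx 108.86$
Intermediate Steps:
$A{\left(a \right)} = -4 + a^{2}$
$f{\left(R,P \right)} = 140 + P$ ($f{\left(R,P \right)} = P + 140 = 140 + P$)
$u = 11594$ ($u = - \frac{17 \left(-3410\right)}{5} = \left(- \frac{1}{5}\right) \left(-57970\right) = 11594$)
$\sqrt{f{\left(549,A{\left(-11 \right)} \right)} + u} = \sqrt{\left(140 - \left(4 - \left(-11\right)^{2}\right)\right) + 11594} = \sqrt{\left(140 + \left(-4 + 121\right)\right) + 11594} = \sqrt{\left(140 + 117\right) + 11594} = \sqrt{257 + 11594} = \sqrt{11851}$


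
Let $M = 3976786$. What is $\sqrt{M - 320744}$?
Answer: $\sqrt{3656042} \approx 1912.1$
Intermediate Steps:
$\sqrt{M - 320744} = \sqrt{3976786 - 320744} = \sqrt{3656042}$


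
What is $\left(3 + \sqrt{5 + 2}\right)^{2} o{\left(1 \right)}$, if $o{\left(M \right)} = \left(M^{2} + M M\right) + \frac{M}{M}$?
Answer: $48 + 18 \sqrt{7} \approx 95.624$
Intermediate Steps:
$o{\left(M \right)} = 1 + 2 M^{2}$ ($o{\left(M \right)} = \left(M^{2} + M^{2}\right) + 1 = 2 M^{2} + 1 = 1 + 2 M^{2}$)
$\left(3 + \sqrt{5 + 2}\right)^{2} o{\left(1 \right)} = \left(3 + \sqrt{5 + 2}\right)^{2} \left(1 + 2 \cdot 1^{2}\right) = \left(3 + \sqrt{7}\right)^{2} \left(1 + 2 \cdot 1\right) = \left(3 + \sqrt{7}\right)^{2} \left(1 + 2\right) = \left(3 + \sqrt{7}\right)^{2} \cdot 3 = 3 \left(3 + \sqrt{7}\right)^{2}$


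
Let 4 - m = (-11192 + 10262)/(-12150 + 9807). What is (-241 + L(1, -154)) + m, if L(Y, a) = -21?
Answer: -201808/781 ≈ -258.40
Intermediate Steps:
m = 2814/781 (m = 4 - (-11192 + 10262)/(-12150 + 9807) = 4 - (-930)/(-2343) = 4 - (-930)*(-1)/2343 = 4 - 1*310/781 = 4 - 310/781 = 2814/781 ≈ 3.6031)
(-241 + L(1, -154)) + m = (-241 - 21) + 2814/781 = -262 + 2814/781 = -201808/781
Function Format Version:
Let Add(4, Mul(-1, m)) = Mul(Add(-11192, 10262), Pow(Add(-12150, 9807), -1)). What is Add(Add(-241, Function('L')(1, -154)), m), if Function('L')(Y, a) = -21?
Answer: Rational(-201808, 781) ≈ -258.40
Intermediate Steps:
m = Rational(2814, 781) (m = Add(4, Mul(-1, Mul(Add(-11192, 10262), Pow(Add(-12150, 9807), -1)))) = Add(4, Mul(-1, Mul(-930, Pow(-2343, -1)))) = Add(4, Mul(-1, Mul(-930, Rational(-1, 2343)))) = Add(4, Mul(-1, Rational(310, 781))) = Add(4, Rational(-310, 781)) = Rational(2814, 781) ≈ 3.6031)
Add(Add(-241, Function('L')(1, -154)), m) = Add(Add(-241, -21), Rational(2814, 781)) = Add(-262, Rational(2814, 781)) = Rational(-201808, 781)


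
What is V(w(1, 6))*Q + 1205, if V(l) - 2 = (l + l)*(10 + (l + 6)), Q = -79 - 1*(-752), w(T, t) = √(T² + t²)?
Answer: 52353 + 21536*√37 ≈ 1.8335e+5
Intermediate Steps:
Q = 673 (Q = -79 + 752 = 673)
V(l) = 2 + 2*l*(16 + l) (V(l) = 2 + (l + l)*(10 + (l + 6)) = 2 + (2*l)*(10 + (6 + l)) = 2 + (2*l)*(16 + l) = 2 + 2*l*(16 + l))
V(w(1, 6))*Q + 1205 = (2 + 2*(√(1² + 6²))² + 32*√(1² + 6²))*673 + 1205 = (2 + 2*(√(1 + 36))² + 32*√(1 + 36))*673 + 1205 = (2 + 2*(√37)² + 32*√37)*673 + 1205 = (2 + 2*37 + 32*√37)*673 + 1205 = (2 + 74 + 32*√37)*673 + 1205 = (76 + 32*√37)*673 + 1205 = (51148 + 21536*√37) + 1205 = 52353 + 21536*√37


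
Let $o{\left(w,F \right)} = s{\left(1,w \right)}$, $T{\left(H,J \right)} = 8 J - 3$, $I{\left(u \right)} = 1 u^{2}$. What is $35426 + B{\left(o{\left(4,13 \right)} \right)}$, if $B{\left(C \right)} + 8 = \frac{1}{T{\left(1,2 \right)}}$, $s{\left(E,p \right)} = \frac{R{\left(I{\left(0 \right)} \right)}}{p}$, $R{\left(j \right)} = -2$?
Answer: $\frac{460435}{13} \approx 35418.0$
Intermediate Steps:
$I{\left(u \right)} = u^{2}$
$s{\left(E,p \right)} = - \frac{2}{p}$
$T{\left(H,J \right)} = -3 + 8 J$
$o{\left(w,F \right)} = - \frac{2}{w}$
$B{\left(C \right)} = - \frac{103}{13}$ ($B{\left(C \right)} = -8 + \frac{1}{-3 + 8 \cdot 2} = -8 + \frac{1}{-3 + 16} = -8 + \frac{1}{13} = - \frac{103}{13}$)
$35426 + B{\left(o{\left(4,13 \right)} \right)} = 35426 - \frac{103}{13} = \frac{460435}{13}$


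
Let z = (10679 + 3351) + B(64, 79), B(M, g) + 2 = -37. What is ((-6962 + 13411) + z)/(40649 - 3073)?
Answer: 365/671 ≈ 0.54396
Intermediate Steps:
B(M, g) = -39 (B(M, g) = -2 - 37 = -39)
z = 13991 (z = (10679 + 3351) - 39 = 14030 - 39 = 13991)
((-6962 + 13411) + z)/(40649 - 3073) = ((-6962 + 13411) + 13991)/(40649 - 3073) = (6449 + 13991)/37576 = 20440*(1/37576) = 365/671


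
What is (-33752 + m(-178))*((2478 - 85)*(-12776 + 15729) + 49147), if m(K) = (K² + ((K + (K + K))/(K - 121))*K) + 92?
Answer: -4880471392176/299 ≈ -1.6323e+10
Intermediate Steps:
m(K) = 92 + K² + 3*K²/(-121 + K) (m(K) = (K² + ((K + 2*K)/(-121 + K))*K) + 92 = (K² + ((3*K)/(-121 + K))*K) + 92 = (K² + (3*K/(-121 + K))*K) + 92 = (K² + 3*K²/(-121 + K)) + 92 = 92 + K² + 3*K²/(-121 + K))
(-33752 + m(-178))*((2478 - 85)*(-12776 + 15729) + 49147) = (-33752 + (-11132 + (-178)³ - 118*(-178)² + 92*(-178))/(-121 - 178))*((2478 - 85)*(-12776 + 15729) + 49147) = (-33752 + (-11132 - 5639752 - 118*31684 - 16376)/(-299))*(2393*2953 + 49147) = (-33752 - (-11132 - 5639752 - 3738712 - 16376)/299)*(7066529 + 49147) = (-33752 - 1/299*(-9405972))*7115676 = (-33752 + 9405972/299)*7115676 = -685876/299*7115676 = -4880471392176/299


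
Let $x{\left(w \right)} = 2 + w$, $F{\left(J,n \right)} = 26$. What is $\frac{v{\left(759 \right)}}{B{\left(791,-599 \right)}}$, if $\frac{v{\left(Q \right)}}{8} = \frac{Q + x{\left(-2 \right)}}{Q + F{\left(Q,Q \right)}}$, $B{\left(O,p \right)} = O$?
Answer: $\frac{6072}{620935} \approx 0.0097788$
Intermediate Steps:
$v{\left(Q \right)} = \frac{8 Q}{26 + Q}$ ($v{\left(Q \right)} = 8 \frac{Q + \left(2 - 2\right)}{Q + 26} = 8 \frac{Q + 0}{26 + Q} = 8 \frac{Q}{26 + Q} = \frac{8 Q}{26 + Q}$)
$\frac{v{\left(759 \right)}}{B{\left(791,-599 \right)}} = \frac{8 \cdot 759 \frac{1}{26 + 759}}{791} = 8 \cdot 759 \cdot \frac{1}{785} \cdot \frac{1}{791} = \frac{6072}{785} \cdot \frac{1}{791} = \frac{6072}{620935}$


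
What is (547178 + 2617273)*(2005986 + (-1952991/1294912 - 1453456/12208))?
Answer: 6271406664646156577841/988017856 ≈ 6.3475e+12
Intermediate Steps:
(547178 + 2617273)*(2005986 + (-1952991/1294912 - 1453456/12208)) = 3164451*(2005986 + (-1952991*1/1294912 - 1453456*1/12208)) = 3164451*(2005986 + (-1952991/1294912 - 90841/763)) = 3164451*(2005986 - 119121233125/988017856) = 3164451*(1981830865652891/988017856) = 6271406664646156577841/988017856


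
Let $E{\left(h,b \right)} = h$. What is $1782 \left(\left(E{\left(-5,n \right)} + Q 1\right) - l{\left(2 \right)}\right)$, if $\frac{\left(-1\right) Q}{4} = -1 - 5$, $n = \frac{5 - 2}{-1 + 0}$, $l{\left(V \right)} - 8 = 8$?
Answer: $5346$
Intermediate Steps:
$l{\left(V \right)} = 16$ ($l{\left(V \right)} = 8 + 8 = 16$)
$n = -3$ ($n = \frac{3}{-1} = 3 \left(-1\right) = -3$)
$Q = 24$ ($Q = - 4 \left(-1 - 5\right) = \left(-4\right) \left(-6\right) = 24$)
$1782 \left(\left(E{\left(-5,n \right)} + Q 1\right) - l{\left(2 \right)}\right) = 1782 \left(\left(-5 + 24 \cdot 1\right) - 16\right) = 1782 \left(\left(-5 + 24\right) - 16\right) = 1782 \left(19 - 16\right) = 1782 \cdot 3 = 5346$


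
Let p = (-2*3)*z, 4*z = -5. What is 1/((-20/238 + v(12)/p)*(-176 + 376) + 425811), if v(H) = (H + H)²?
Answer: 119/52497349 ≈ 2.2668e-6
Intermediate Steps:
z = -5/4 (z = (¼)*(-5) = -5/4 ≈ -1.2500)
p = 15/2 (p = -2*3*(-5/4) = -6*(-5/4) = 15/2 ≈ 7.5000)
v(H) = 4*H² (v(H) = (2*H)² = 4*H²)
1/((-20/238 + v(12)/p)*(-176 + 376) + 425811) = 1/((-20/238 + (4*12²)/(15/2))*(-176 + 376) + 425811) = 1/((-20*1/238 + (4*144)*(2/15))*200 + 425811) = 1/((-10/119 + 576*(2/15))*200 + 425811) = 1/((-10/119 + 384/5)*200 + 425811) = 1/((45646/595)*200 + 425811) = 1/(1825840/119 + 425811) = 1/(52497349/119) = 119/52497349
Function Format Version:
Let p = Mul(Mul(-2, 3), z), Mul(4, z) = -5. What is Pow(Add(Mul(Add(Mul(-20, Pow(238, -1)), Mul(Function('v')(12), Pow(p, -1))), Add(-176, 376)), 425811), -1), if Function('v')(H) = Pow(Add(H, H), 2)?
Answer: Rational(119, 52497349) ≈ 2.2668e-6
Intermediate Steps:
z = Rational(-5, 4) (z = Mul(Rational(1, 4), -5) = Rational(-5, 4) ≈ -1.2500)
p = Rational(15, 2) (p = Mul(Mul(-2, 3), Rational(-5, 4)) = Mul(-6, Rational(-5, 4)) = Rational(15, 2) ≈ 7.5000)
Function('v')(H) = Mul(4, Pow(H, 2)) (Function('v')(H) = Pow(Mul(2, H), 2) = Mul(4, Pow(H, 2)))
Pow(Add(Mul(Add(Mul(-20, Pow(238, -1)), Mul(Function('v')(12), Pow(p, -1))), Add(-176, 376)), 425811), -1) = Pow(Add(Mul(Add(Mul(-20, Pow(238, -1)), Mul(Mul(4, Pow(12, 2)), Pow(Rational(15, 2), -1))), Add(-176, 376)), 425811), -1) = Pow(Add(Mul(Add(Mul(-20, Rational(1, 238)), Mul(Mul(4, 144), Rational(2, 15))), 200), 425811), -1) = Pow(Add(Mul(Add(Rational(-10, 119), Mul(576, Rational(2, 15))), 200), 425811), -1) = Pow(Add(Mul(Add(Rational(-10, 119), Rational(384, 5)), 200), 425811), -1) = Pow(Add(Mul(Rational(45646, 595), 200), 425811), -1) = Pow(Add(Rational(1825840, 119), 425811), -1) = Pow(Rational(52497349, 119), -1) = Rational(119, 52497349)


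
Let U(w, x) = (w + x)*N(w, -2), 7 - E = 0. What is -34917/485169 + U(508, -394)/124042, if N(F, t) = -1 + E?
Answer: -666553153/10030222183 ≈ -0.066454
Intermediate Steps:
E = 7 (E = 7 - 1*0 = 7 + 0 = 7)
N(F, t) = 6 (N(F, t) = -1 + 7 = 6)
U(w, x) = 6*w + 6*x (U(w, x) = (w + x)*6 = 6*w + 6*x)
-34917/485169 + U(508, -394)/124042 = -34917/485169 + (6*508 + 6*(-394))/124042 = -34917*1/485169 + (3048 - 2364)*(1/124042) = -11639/161723 + 684*(1/124042) = -11639/161723 + 342/62021 = -666553153/10030222183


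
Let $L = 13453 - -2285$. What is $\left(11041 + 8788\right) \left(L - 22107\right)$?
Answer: $-126290901$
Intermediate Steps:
$L = 15738$ ($L = 13453 + 2285 = 15738$)
$\left(11041 + 8788\right) \left(L - 22107\right) = \left(11041 + 8788\right) \left(15738 - 22107\right) = 19829 \left(-6369\right) = -126290901$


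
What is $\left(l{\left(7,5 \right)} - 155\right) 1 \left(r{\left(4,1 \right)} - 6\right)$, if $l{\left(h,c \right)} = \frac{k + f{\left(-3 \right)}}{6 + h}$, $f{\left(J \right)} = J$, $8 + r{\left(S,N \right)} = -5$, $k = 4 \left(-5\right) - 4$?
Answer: $\frac{38798}{13} \approx 2984.5$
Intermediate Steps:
$k = -24$ ($k = -20 - 4 = -24$)
$r{\left(S,N \right)} = -13$ ($r{\left(S,N \right)} = -8 - 5 = -13$)
$l{\left(h,c \right)} = - \frac{27}{6 + h}$ ($l{\left(h,c \right)} = \frac{-24 - 3}{6 + h} = - \frac{27}{6 + h}$)
$\left(l{\left(7,5 \right)} - 155\right) 1 \left(r{\left(4,1 \right)} - 6\right) = \left(- \frac{27}{6 + 7} - 155\right) 1 \left(-13 - 6\right) = \left(- \frac{27}{13} - 155\right) 1 \left(-19\right) = \left(\left(-27\right) \frac{1}{13} - 155\right) \left(-19\right) = \left(- \frac{27}{13} - 155\right) \left(-19\right) = \left(- \frac{2042}{13}\right) \left(-19\right) = \frac{38798}{13}$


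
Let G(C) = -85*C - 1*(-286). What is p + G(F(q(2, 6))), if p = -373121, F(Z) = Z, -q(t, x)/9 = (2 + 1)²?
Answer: -365950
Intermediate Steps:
q(t, x) = -81 (q(t, x) = -9*(2 + 1)² = -9*3² = -9*9 = -81)
G(C) = 286 - 85*C (G(C) = -85*C + 286 = 286 - 85*C)
p + G(F(q(2, 6))) = -373121 + (286 - 85*(-81)) = -373121 + (286 + 6885) = -373121 + 7171 = -365950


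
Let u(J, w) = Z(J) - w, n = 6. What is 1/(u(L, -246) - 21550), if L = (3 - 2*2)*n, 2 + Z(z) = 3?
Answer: -1/21303 ≈ -4.6942e-5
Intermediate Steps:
Z(z) = 1 (Z(z) = -2 + 3 = 1)
L = -6 (L = (3 - 2*2)*6 = (3 - 4)*6 = -1*6 = -6)
u(J, w) = 1 - w
1/(u(L, -246) - 21550) = 1/((1 - 1*(-246)) - 21550) = 1/((1 + 246) - 21550) = 1/(247 - 21550) = 1/(-21303) = -1/21303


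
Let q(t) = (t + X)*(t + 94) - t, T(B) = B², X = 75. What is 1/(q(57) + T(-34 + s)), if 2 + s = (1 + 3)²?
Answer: 1/20275 ≈ 4.9322e-5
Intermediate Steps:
s = 14 (s = -2 + (1 + 3)² = -2 + 4² = -2 + 16 = 14)
q(t) = -t + (75 + t)*(94 + t) (q(t) = (t + 75)*(t + 94) - t = (75 + t)*(94 + t) - t = -t + (75 + t)*(94 + t))
1/(q(57) + T(-34 + s)) = 1/((7050 + 57² + 168*57) + (-34 + 14)²) = 1/((7050 + 3249 + 9576) + (-20)²) = 1/(19875 + 400) = 1/20275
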